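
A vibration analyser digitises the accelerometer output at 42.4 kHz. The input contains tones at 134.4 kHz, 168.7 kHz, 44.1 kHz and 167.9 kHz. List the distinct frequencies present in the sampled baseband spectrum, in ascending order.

fs/2 = 21.2 kHz.
134.4 kHz mod fs = 7.2 kHz.
7.2 kHz ≤ fs/2 = 21.2 kHz, appears at 7.2 kHz.
168.7 kHz mod fs = 41.5 kHz.
41.5 kHz > fs/2 = 21.2 kHz, folds to fs − 41.5 kHz = 0.9 kHz.
44.1 kHz mod fs = 1.7 kHz.
1.7 kHz ≤ fs/2 = 21.2 kHz, appears at 1.7 kHz.
167.9 kHz mod fs = 40.7 kHz.
40.7 kHz > fs/2 = 21.2 kHz, folds to fs − 40.7 kHz = 1.7 kHz.
Distinct values: {0.9 kHz, 1.7 kHz, 7.2 kHz}.

0.9 kHz, 1.7 kHz, 7.2 kHz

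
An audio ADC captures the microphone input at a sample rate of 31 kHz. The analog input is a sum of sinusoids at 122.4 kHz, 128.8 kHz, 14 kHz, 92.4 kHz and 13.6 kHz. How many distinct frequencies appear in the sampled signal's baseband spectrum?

fs/2 = 15.5 kHz.
122.4 kHz mod fs = 29.4 kHz.
29.4 kHz > fs/2 = 15.5 kHz, folds to fs − 29.4 kHz = 1.6 kHz.
128.8 kHz mod fs = 4.8 kHz.
4.8 kHz ≤ fs/2 = 15.5 kHz, appears at 4.8 kHz.
14 kHz ≤ fs/2 = 15.5 kHz, passes unchanged.
92.4 kHz mod fs = 30.4 kHz.
30.4 kHz > fs/2 = 15.5 kHz, folds to fs − 30.4 kHz = 0.6 kHz.
13.6 kHz ≤ fs/2 = 15.5 kHz, passes unchanged.
Distinct values: {0.6 kHz, 1.6 kHz, 4.8 kHz, 13.6 kHz, 14 kHz} → 5.

5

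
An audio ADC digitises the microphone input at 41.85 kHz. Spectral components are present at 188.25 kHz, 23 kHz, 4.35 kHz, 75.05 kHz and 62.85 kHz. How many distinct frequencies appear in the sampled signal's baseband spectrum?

fs/2 = 20.925 kHz.
188.25 kHz mod fs = 20.85 kHz.
20.85 kHz ≤ fs/2 = 20.925 kHz, appears at 20.85 kHz.
23 kHz > fs/2 = 20.925 kHz, folds to fs − 23 kHz = 18.85 kHz.
4.35 kHz ≤ fs/2 = 20.925 kHz, passes unchanged.
75.05 kHz mod fs = 33.2 kHz.
33.2 kHz > fs/2 = 20.925 kHz, folds to fs − 33.2 kHz = 8.65 kHz.
62.85 kHz mod fs = 21 kHz.
21 kHz > fs/2 = 20.925 kHz, folds to fs − 21 kHz = 20.85 kHz.
Distinct values: {4.35 kHz, 8.65 kHz, 18.85 kHz, 20.85 kHz} → 4.

4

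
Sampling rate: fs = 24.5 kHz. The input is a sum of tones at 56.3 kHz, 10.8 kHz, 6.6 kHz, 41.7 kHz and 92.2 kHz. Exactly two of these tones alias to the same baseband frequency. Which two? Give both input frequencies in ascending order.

fs/2 = 12.25 kHz.
56.3 kHz mod fs = 7.3 kHz.
7.3 kHz ≤ fs/2 = 12.25 kHz, appears at 7.3 kHz.
10.8 kHz ≤ fs/2 = 12.25 kHz, passes unchanged.
6.6 kHz ≤ fs/2 = 12.25 kHz, passes unchanged.
41.7 kHz mod fs = 17.2 kHz.
17.2 kHz > fs/2 = 12.25 kHz, folds to fs − 17.2 kHz = 7.3 kHz.
92.2 kHz mod fs = 18.7 kHz.
18.7 kHz > fs/2 = 12.25 kHz, folds to fs − 18.7 kHz = 5.8 kHz.
41.7 kHz and 56.3 kHz both map to 7.3 kHz.

41.7 kHz, 56.3 kHz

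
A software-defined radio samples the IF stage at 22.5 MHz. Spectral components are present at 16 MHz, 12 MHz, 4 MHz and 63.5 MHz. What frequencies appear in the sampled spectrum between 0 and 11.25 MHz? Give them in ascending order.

4 MHz, 6.5 MHz, 10.5 MHz

fs/2 = 11.25 MHz.
16 MHz > fs/2 = 11.25 MHz, folds to fs − 16 MHz = 6.5 MHz.
12 MHz > fs/2 = 11.25 MHz, folds to fs − 12 MHz = 10.5 MHz.
4 MHz ≤ fs/2 = 11.25 MHz, passes unchanged.
63.5 MHz mod fs = 18.5 MHz.
18.5 MHz > fs/2 = 11.25 MHz, folds to fs − 18.5 MHz = 4 MHz.
Distinct values: {4 MHz, 6.5 MHz, 10.5 MHz}.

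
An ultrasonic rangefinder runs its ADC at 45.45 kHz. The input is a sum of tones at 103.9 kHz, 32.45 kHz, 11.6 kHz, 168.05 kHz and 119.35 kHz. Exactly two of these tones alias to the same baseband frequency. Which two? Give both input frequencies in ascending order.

fs/2 = 22.725 kHz.
103.9 kHz mod fs = 13 kHz.
13 kHz ≤ fs/2 = 22.725 kHz, appears at 13 kHz.
32.45 kHz > fs/2 = 22.725 kHz, folds to fs − 32.45 kHz = 13 kHz.
11.6 kHz ≤ fs/2 = 22.725 kHz, passes unchanged.
168.05 kHz mod fs = 31.7 kHz.
31.7 kHz > fs/2 = 22.725 kHz, folds to fs − 31.7 kHz = 13.75 kHz.
119.35 kHz mod fs = 28.45 kHz.
28.45 kHz > fs/2 = 22.725 kHz, folds to fs − 28.45 kHz = 17 kHz.
32.45 kHz and 103.9 kHz both map to 13 kHz.

32.45 kHz, 103.9 kHz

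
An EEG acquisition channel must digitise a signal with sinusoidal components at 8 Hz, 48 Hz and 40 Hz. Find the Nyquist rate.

96 Hz

Highest-frequency component: 48 Hz.
Nyquist rate = 2 × 48 Hz = 96 Hz.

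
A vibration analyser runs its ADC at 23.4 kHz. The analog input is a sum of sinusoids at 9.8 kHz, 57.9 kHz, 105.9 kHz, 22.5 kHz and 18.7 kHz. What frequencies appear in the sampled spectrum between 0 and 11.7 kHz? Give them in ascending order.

0.9 kHz, 4.7 kHz, 9.8 kHz, 11.1 kHz

fs/2 = 11.7 kHz.
9.8 kHz ≤ fs/2 = 11.7 kHz, passes unchanged.
57.9 kHz mod fs = 11.1 kHz.
11.1 kHz ≤ fs/2 = 11.7 kHz, appears at 11.1 kHz.
105.9 kHz mod fs = 12.3 kHz.
12.3 kHz > fs/2 = 11.7 kHz, folds to fs − 12.3 kHz = 11.1 kHz.
22.5 kHz > fs/2 = 11.7 kHz, folds to fs − 22.5 kHz = 0.9 kHz.
18.7 kHz > fs/2 = 11.7 kHz, folds to fs − 18.7 kHz = 4.7 kHz.
Distinct values: {0.9 kHz, 4.7 kHz, 9.8 kHz, 11.1 kHz}.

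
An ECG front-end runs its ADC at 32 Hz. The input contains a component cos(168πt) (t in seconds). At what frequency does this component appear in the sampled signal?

12 Hz

ω = 168π rad/s → f = ω/(2π) = 84 Hz.
84 Hz mod fs = 20 Hz.
20 Hz > fs/2 = 16 Hz, folds to fs − 20 Hz = 12 Hz.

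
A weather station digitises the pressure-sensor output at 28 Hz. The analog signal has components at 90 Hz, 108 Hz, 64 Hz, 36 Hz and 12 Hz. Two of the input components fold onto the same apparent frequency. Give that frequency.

8 Hz

fs/2 = 14 Hz.
90 Hz mod fs = 6 Hz.
6 Hz ≤ fs/2 = 14 Hz, appears at 6 Hz.
108 Hz mod fs = 24 Hz.
24 Hz > fs/2 = 14 Hz, folds to fs − 24 Hz = 4 Hz.
64 Hz mod fs = 8 Hz.
8 Hz ≤ fs/2 = 14 Hz, appears at 8 Hz.
36 Hz mod fs = 8 Hz.
8 Hz ≤ fs/2 = 14 Hz, appears at 8 Hz.
12 Hz ≤ fs/2 = 14 Hz, passes unchanged.
36 Hz and 64 Hz both map to 8 Hz.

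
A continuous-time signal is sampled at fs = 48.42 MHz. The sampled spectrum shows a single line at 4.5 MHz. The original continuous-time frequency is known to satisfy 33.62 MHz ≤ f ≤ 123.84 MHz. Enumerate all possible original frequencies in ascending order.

43.92 MHz, 52.92 MHz, 92.34 MHz, 101.34 MHz

Frequencies that alias to 4.5 MHz are k·fs ± 4.5 MHz for integer k ≥ 0.
k=0: 4.5 MHz.
k=1: 43.92 MHz, 52.92 MHz.
k=2: 92.34 MHz, 101.34 MHz.
k=3: 140.76 MHz, 149.76 MHz.
Within [33.62 MHz, 123.84 MHz]: 43.92 MHz, 52.92 MHz, 92.34 MHz, 101.34 MHz.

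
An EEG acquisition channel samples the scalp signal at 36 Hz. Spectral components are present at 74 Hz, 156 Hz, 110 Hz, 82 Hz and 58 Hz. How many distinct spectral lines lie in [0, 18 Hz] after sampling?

4

fs/2 = 18 Hz.
74 Hz mod fs = 2 Hz.
2 Hz ≤ fs/2 = 18 Hz, appears at 2 Hz.
156 Hz mod fs = 12 Hz.
12 Hz ≤ fs/2 = 18 Hz, appears at 12 Hz.
110 Hz mod fs = 2 Hz.
2 Hz ≤ fs/2 = 18 Hz, appears at 2 Hz.
82 Hz mod fs = 10 Hz.
10 Hz ≤ fs/2 = 18 Hz, appears at 10 Hz.
58 Hz mod fs = 22 Hz.
22 Hz > fs/2 = 18 Hz, folds to fs − 22 Hz = 14 Hz.
Distinct values: {2 Hz, 10 Hz, 12 Hz, 14 Hz} → 4.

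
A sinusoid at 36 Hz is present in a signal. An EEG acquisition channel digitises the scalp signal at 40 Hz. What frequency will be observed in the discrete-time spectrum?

4 Hz

36 Hz > fs/2 = 20 Hz, folds to fs − 36 Hz = 4 Hz.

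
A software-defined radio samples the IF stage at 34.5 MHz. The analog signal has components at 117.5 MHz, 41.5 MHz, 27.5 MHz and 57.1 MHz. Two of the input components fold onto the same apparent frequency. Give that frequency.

7 MHz

fs/2 = 17.25 MHz.
117.5 MHz mod fs = 14 MHz.
14 MHz ≤ fs/2 = 17.25 MHz, appears at 14 MHz.
41.5 MHz mod fs = 7 MHz.
7 MHz ≤ fs/2 = 17.25 MHz, appears at 7 MHz.
27.5 MHz > fs/2 = 17.25 MHz, folds to fs − 27.5 MHz = 7 MHz.
57.1 MHz mod fs = 22.6 MHz.
22.6 MHz > fs/2 = 17.25 MHz, folds to fs − 22.6 MHz = 11.9 MHz.
27.5 MHz and 41.5 MHz both map to 7 MHz.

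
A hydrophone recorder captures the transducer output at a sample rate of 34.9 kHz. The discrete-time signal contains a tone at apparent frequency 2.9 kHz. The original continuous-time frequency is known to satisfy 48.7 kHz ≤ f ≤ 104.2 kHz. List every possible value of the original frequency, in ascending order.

66.9 kHz, 72.7 kHz, 101.8 kHz

Frequencies that alias to 2.9 kHz are k·fs ± 2.9 kHz for integer k ≥ 0.
k=0: 2.9 kHz.
k=1: 32 kHz, 37.8 kHz.
k=2: 66.9 kHz, 72.7 kHz.
k=3: 101.8 kHz, 107.6 kHz.
k=4: 136.7 kHz, 142.5 kHz.
Within [48.7 kHz, 104.2 kHz]: 66.9 kHz, 72.7 kHz, 101.8 kHz.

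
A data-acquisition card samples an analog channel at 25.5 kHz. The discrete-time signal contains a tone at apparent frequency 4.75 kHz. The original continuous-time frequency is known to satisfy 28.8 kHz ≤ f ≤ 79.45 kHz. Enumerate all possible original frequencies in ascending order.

Frequencies that alias to 4.75 kHz are k·fs ± 4.75 kHz for integer k ≥ 0.
k=0: 4.75 kHz.
k=1: 20.75 kHz, 30.25 kHz.
k=2: 46.25 kHz, 55.75 kHz.
k=3: 71.75 kHz, 81.25 kHz.
k=4: 97.25 kHz, 106.75 kHz.
Within [28.8 kHz, 79.45 kHz]: 30.25 kHz, 46.25 kHz, 55.75 kHz, 71.75 kHz.

30.25 kHz, 46.25 kHz, 55.75 kHz, 71.75 kHz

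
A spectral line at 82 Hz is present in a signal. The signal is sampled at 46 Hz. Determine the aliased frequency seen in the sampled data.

10 Hz

82 Hz mod fs = 36 Hz.
36 Hz > fs/2 = 23 Hz, folds to fs − 36 Hz = 10 Hz.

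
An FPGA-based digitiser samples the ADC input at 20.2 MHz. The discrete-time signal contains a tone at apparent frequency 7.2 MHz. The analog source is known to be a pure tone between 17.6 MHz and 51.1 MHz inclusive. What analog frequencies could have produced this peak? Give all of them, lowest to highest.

27.4 MHz, 33.2 MHz, 47.6 MHz

Frequencies that alias to 7.2 MHz are k·fs ± 7.2 MHz for integer k ≥ 0.
k=0: 7.2 MHz.
k=1: 13 MHz, 27.4 MHz.
k=2: 33.2 MHz, 47.6 MHz.
k=3: 53.4 MHz, 67.8 MHz.
Within [17.6 MHz, 51.1 MHz]: 27.4 MHz, 33.2 MHz, 47.6 MHz.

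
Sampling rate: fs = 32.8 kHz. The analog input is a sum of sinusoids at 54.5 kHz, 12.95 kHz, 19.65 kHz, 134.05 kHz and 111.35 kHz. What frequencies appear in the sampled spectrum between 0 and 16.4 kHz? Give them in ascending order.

fs/2 = 16.4 kHz.
54.5 kHz mod fs = 21.7 kHz.
21.7 kHz > fs/2 = 16.4 kHz, folds to fs − 21.7 kHz = 11.1 kHz.
12.95 kHz ≤ fs/2 = 16.4 kHz, passes unchanged.
19.65 kHz > fs/2 = 16.4 kHz, folds to fs − 19.65 kHz = 13.15 kHz.
134.05 kHz mod fs = 2.85 kHz.
2.85 kHz ≤ fs/2 = 16.4 kHz, appears at 2.85 kHz.
111.35 kHz mod fs = 12.95 kHz.
12.95 kHz ≤ fs/2 = 16.4 kHz, appears at 12.95 kHz.
Distinct values: {2.85 kHz, 11.1 kHz, 12.95 kHz, 13.15 kHz}.

2.85 kHz, 11.1 kHz, 12.95 kHz, 13.15 kHz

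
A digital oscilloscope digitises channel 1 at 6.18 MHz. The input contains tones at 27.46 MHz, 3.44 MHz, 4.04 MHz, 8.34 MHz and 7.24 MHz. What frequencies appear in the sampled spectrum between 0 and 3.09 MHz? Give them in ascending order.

1.06 MHz, 2.14 MHz, 2.16 MHz, 2.74 MHz

fs/2 = 3.09 MHz.
27.46 MHz mod fs = 2.74 MHz.
2.74 MHz ≤ fs/2 = 3.09 MHz, appears at 2.74 MHz.
3.44 MHz > fs/2 = 3.09 MHz, folds to fs − 3.44 MHz = 2.74 MHz.
4.04 MHz > fs/2 = 3.09 MHz, folds to fs − 4.04 MHz = 2.14 MHz.
8.34 MHz mod fs = 2.16 MHz.
2.16 MHz ≤ fs/2 = 3.09 MHz, appears at 2.16 MHz.
7.24 MHz mod fs = 1.06 MHz.
1.06 MHz ≤ fs/2 = 3.09 MHz, appears at 1.06 MHz.
Distinct values: {1.06 MHz, 2.14 MHz, 2.16 MHz, 2.74 MHz}.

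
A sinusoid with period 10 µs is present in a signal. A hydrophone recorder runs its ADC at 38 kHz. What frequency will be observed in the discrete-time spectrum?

14 kHz

T = 10 µs → f = 1/T = 100 kHz.
100 kHz mod fs = 24 kHz.
24 kHz > fs/2 = 19 kHz, folds to fs − 24 kHz = 14 kHz.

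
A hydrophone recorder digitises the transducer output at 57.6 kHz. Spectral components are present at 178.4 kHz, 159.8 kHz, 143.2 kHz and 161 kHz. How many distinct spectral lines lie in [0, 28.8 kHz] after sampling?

fs/2 = 28.8 kHz.
178.4 kHz mod fs = 5.6 kHz.
5.6 kHz ≤ fs/2 = 28.8 kHz, appears at 5.6 kHz.
159.8 kHz mod fs = 44.6 kHz.
44.6 kHz > fs/2 = 28.8 kHz, folds to fs − 44.6 kHz = 13 kHz.
143.2 kHz mod fs = 28 kHz.
28 kHz ≤ fs/2 = 28.8 kHz, appears at 28 kHz.
161 kHz mod fs = 45.8 kHz.
45.8 kHz > fs/2 = 28.8 kHz, folds to fs − 45.8 kHz = 11.8 kHz.
Distinct values: {5.6 kHz, 11.8 kHz, 13 kHz, 28 kHz} → 4.

4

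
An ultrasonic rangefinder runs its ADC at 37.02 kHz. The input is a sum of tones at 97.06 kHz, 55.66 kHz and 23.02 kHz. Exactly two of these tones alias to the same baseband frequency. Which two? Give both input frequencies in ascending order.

fs/2 = 18.51 kHz.
97.06 kHz mod fs = 23.02 kHz.
23.02 kHz > fs/2 = 18.51 kHz, folds to fs − 23.02 kHz = 14 kHz.
55.66 kHz mod fs = 18.64 kHz.
18.64 kHz > fs/2 = 18.51 kHz, folds to fs − 18.64 kHz = 18.38 kHz.
23.02 kHz > fs/2 = 18.51 kHz, folds to fs − 23.02 kHz = 14 kHz.
23.02 kHz and 97.06 kHz both map to 14 kHz.

23.02 kHz, 97.06 kHz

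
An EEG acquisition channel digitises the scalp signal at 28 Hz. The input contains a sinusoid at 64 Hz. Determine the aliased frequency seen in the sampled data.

64 Hz mod fs = 8 Hz.
8 Hz ≤ fs/2 = 14 Hz, appears at 8 Hz.

8 Hz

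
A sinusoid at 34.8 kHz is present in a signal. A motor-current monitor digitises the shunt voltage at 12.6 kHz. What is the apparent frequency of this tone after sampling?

3 kHz

34.8 kHz mod fs = 9.6 kHz.
9.6 kHz > fs/2 = 6.3 kHz, folds to fs − 9.6 kHz = 3 kHz.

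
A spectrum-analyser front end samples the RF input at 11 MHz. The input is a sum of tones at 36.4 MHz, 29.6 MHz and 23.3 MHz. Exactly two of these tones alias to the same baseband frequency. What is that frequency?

fs/2 = 5.5 MHz.
36.4 MHz mod fs = 3.4 MHz.
3.4 MHz ≤ fs/2 = 5.5 MHz, appears at 3.4 MHz.
29.6 MHz mod fs = 7.6 MHz.
7.6 MHz > fs/2 = 5.5 MHz, folds to fs − 7.6 MHz = 3.4 MHz.
23.3 MHz mod fs = 1.3 MHz.
1.3 MHz ≤ fs/2 = 5.5 MHz, appears at 1.3 MHz.
29.6 MHz and 36.4 MHz both map to 3.4 MHz.

3.4 MHz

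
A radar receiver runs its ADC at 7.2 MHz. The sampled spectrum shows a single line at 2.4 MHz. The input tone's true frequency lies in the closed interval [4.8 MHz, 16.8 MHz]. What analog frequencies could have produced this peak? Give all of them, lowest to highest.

4.8 MHz, 9.6 MHz, 12 MHz, 16.8 MHz

Frequencies that alias to 2.4 MHz are k·fs ± 2.4 MHz for integer k ≥ 0.
k=0: 2.4 MHz.
k=1: 4.8 MHz, 9.6 MHz.
k=2: 12 MHz, 16.8 MHz.
k=3: 19.2 MHz, 24 MHz.
Within [4.8 MHz, 16.8 MHz]: 4.8 MHz, 9.6 MHz, 12 MHz, 16.8 MHz.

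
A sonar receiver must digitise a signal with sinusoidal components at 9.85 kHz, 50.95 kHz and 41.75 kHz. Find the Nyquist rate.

101.9 kHz

Highest-frequency component: 50.95 kHz.
Nyquist rate = 2 × 50.95 kHz = 101.9 kHz.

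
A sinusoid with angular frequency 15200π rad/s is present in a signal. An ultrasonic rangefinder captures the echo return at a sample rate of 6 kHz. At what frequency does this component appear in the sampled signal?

ω = 15200π rad/s → f = ω/(2π) = 7600 Hz = 7.6 kHz.
7.6 kHz mod fs = 1.6 kHz.
1.6 kHz ≤ fs/2 = 3 kHz, appears at 1.6 kHz.

1.6 kHz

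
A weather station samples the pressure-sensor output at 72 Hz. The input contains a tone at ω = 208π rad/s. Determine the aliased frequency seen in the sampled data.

32 Hz

ω = 208π rad/s → f = ω/(2π) = 104 Hz.
104 Hz mod fs = 32 Hz.
32 Hz ≤ fs/2 = 36 Hz, appears at 32 Hz.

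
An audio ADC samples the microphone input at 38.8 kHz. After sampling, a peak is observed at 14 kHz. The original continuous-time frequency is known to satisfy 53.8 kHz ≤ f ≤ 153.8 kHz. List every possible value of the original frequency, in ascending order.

63.6 kHz, 91.6 kHz, 102.4 kHz, 130.4 kHz, 141.2 kHz

Frequencies that alias to 14 kHz are k·fs ± 14 kHz for integer k ≥ 0.
k=0: 14 kHz.
k=1: 24.8 kHz, 52.8 kHz.
k=2: 63.6 kHz, 91.6 kHz.
k=3: 102.4 kHz, 130.4 kHz.
k=4: 141.2 kHz, 169.2 kHz.
k=5: 180 kHz, 208 kHz.
Within [53.8 kHz, 153.8 kHz]: 63.6 kHz, 91.6 kHz, 102.4 kHz, 130.4 kHz, 141.2 kHz.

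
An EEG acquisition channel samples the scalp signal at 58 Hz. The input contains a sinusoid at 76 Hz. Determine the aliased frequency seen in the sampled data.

18 Hz

76 Hz mod fs = 18 Hz.
18 Hz ≤ fs/2 = 29 Hz, appears at 18 Hz.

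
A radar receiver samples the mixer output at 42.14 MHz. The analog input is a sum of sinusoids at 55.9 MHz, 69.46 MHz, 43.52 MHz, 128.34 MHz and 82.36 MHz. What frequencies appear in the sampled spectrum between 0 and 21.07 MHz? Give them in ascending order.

1.38 MHz, 1.92 MHz, 13.76 MHz, 14.82 MHz

fs/2 = 21.07 MHz.
55.9 MHz mod fs = 13.76 MHz.
13.76 MHz ≤ fs/2 = 21.07 MHz, appears at 13.76 MHz.
69.46 MHz mod fs = 27.32 MHz.
27.32 MHz > fs/2 = 21.07 MHz, folds to fs − 27.32 MHz = 14.82 MHz.
43.52 MHz mod fs = 1.38 MHz.
1.38 MHz ≤ fs/2 = 21.07 MHz, appears at 1.38 MHz.
128.34 MHz mod fs = 1.92 MHz.
1.92 MHz ≤ fs/2 = 21.07 MHz, appears at 1.92 MHz.
82.36 MHz mod fs = 40.22 MHz.
40.22 MHz > fs/2 = 21.07 MHz, folds to fs − 40.22 MHz = 1.92 MHz.
Distinct values: {1.38 MHz, 1.92 MHz, 13.76 MHz, 14.82 MHz}.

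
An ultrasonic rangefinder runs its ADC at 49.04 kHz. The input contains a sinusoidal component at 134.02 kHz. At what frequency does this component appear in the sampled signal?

13.1 kHz

134.02 kHz mod fs = 35.94 kHz.
35.94 kHz > fs/2 = 24.52 kHz, folds to fs − 35.94 kHz = 13.1 kHz.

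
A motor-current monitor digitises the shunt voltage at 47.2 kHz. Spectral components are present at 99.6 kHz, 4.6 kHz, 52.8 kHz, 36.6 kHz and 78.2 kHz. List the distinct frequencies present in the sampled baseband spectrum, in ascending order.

4.6 kHz, 5.2 kHz, 5.6 kHz, 10.6 kHz, 16.2 kHz

fs/2 = 23.6 kHz.
99.6 kHz mod fs = 5.2 kHz.
5.2 kHz ≤ fs/2 = 23.6 kHz, appears at 5.2 kHz.
4.6 kHz ≤ fs/2 = 23.6 kHz, passes unchanged.
52.8 kHz mod fs = 5.6 kHz.
5.6 kHz ≤ fs/2 = 23.6 kHz, appears at 5.6 kHz.
36.6 kHz > fs/2 = 23.6 kHz, folds to fs − 36.6 kHz = 10.6 kHz.
78.2 kHz mod fs = 31 kHz.
31 kHz > fs/2 = 23.6 kHz, folds to fs − 31 kHz = 16.2 kHz.
Distinct values: {4.6 kHz, 5.2 kHz, 5.6 kHz, 10.6 kHz, 16.2 kHz}.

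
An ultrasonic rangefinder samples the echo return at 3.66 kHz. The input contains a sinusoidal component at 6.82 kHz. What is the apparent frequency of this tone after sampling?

6.82 kHz mod fs = 3.16 kHz.
3.16 kHz > fs/2 = 1.83 kHz, folds to fs − 3.16 kHz = 0.5 kHz.

0.5 kHz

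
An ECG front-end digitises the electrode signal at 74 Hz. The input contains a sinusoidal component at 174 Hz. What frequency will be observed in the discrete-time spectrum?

174 Hz mod fs = 26 Hz.
26 Hz ≤ fs/2 = 37 Hz, appears at 26 Hz.

26 Hz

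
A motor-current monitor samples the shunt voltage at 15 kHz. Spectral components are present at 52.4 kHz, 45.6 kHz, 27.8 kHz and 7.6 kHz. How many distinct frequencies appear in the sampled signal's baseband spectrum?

fs/2 = 7.5 kHz.
52.4 kHz mod fs = 7.4 kHz.
7.4 kHz ≤ fs/2 = 7.5 kHz, appears at 7.4 kHz.
45.6 kHz mod fs = 0.6 kHz.
0.6 kHz ≤ fs/2 = 7.5 kHz, appears at 0.6 kHz.
27.8 kHz mod fs = 12.8 kHz.
12.8 kHz > fs/2 = 7.5 kHz, folds to fs − 12.8 kHz = 2.2 kHz.
7.6 kHz > fs/2 = 7.5 kHz, folds to fs − 7.6 kHz = 7.4 kHz.
Distinct values: {0.6 kHz, 2.2 kHz, 7.4 kHz} → 3.

3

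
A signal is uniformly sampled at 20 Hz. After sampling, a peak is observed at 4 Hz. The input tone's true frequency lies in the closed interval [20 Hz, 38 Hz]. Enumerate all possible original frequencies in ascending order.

Frequencies that alias to 4 Hz are k·fs ± 4 Hz for integer k ≥ 0.
k=0: 4 Hz.
k=1: 16 Hz, 24 Hz.
k=2: 36 Hz, 44 Hz.
k=3: 56 Hz, 64 Hz.
Within [20 Hz, 38 Hz]: 24 Hz, 36 Hz.

24 Hz, 36 Hz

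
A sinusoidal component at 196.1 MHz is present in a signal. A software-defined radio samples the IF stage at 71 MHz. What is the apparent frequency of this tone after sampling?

16.9 MHz

196.1 MHz mod fs = 54.1 MHz.
54.1 MHz > fs/2 = 35.5 MHz, folds to fs − 54.1 MHz = 16.9 MHz.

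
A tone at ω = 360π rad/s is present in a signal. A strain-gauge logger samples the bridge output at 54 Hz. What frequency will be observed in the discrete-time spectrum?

ω = 360π rad/s → f = ω/(2π) = 180 Hz.
180 Hz mod fs = 18 Hz.
18 Hz ≤ fs/2 = 27 Hz, appears at 18 Hz.

18 Hz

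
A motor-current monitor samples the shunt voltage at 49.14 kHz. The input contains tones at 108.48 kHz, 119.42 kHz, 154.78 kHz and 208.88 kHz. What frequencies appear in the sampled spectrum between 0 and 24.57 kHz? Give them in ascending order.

7.36 kHz, 10.2 kHz, 12.32 kHz, 21.14 kHz

fs/2 = 24.57 kHz.
108.48 kHz mod fs = 10.2 kHz.
10.2 kHz ≤ fs/2 = 24.57 kHz, appears at 10.2 kHz.
119.42 kHz mod fs = 21.14 kHz.
21.14 kHz ≤ fs/2 = 24.57 kHz, appears at 21.14 kHz.
154.78 kHz mod fs = 7.36 kHz.
7.36 kHz ≤ fs/2 = 24.57 kHz, appears at 7.36 kHz.
208.88 kHz mod fs = 12.32 kHz.
12.32 kHz ≤ fs/2 = 24.57 kHz, appears at 12.32 kHz.
Distinct values: {7.36 kHz, 10.2 kHz, 12.32 kHz, 21.14 kHz}.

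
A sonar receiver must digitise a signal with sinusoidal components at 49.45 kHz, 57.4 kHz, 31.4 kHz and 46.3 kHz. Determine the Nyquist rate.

114.8 kHz

Highest-frequency component: 57.4 kHz.
Nyquist rate = 2 × 57.4 kHz = 114.8 kHz.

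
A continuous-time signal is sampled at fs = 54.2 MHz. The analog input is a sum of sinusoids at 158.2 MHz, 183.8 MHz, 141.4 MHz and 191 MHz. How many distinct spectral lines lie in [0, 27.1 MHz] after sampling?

fs/2 = 27.1 MHz.
158.2 MHz mod fs = 49.8 MHz.
49.8 MHz > fs/2 = 27.1 MHz, folds to fs − 49.8 MHz = 4.4 MHz.
183.8 MHz mod fs = 21.2 MHz.
21.2 MHz ≤ fs/2 = 27.1 MHz, appears at 21.2 MHz.
141.4 MHz mod fs = 33 MHz.
33 MHz > fs/2 = 27.1 MHz, folds to fs − 33 MHz = 21.2 MHz.
191 MHz mod fs = 28.4 MHz.
28.4 MHz > fs/2 = 27.1 MHz, folds to fs − 28.4 MHz = 25.8 MHz.
Distinct values: {4.4 MHz, 21.2 MHz, 25.8 MHz} → 3.

3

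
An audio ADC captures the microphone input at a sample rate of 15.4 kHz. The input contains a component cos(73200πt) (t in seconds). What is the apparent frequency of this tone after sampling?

5.8 kHz

ω = 73200π rad/s → f = ω/(2π) = 36600 Hz = 36.6 kHz.
36.6 kHz mod fs = 5.8 kHz.
5.8 kHz ≤ fs/2 = 7.7 kHz, appears at 5.8 kHz.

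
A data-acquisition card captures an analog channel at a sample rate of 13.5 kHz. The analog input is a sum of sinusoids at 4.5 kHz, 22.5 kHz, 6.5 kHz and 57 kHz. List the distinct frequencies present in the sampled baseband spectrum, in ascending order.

fs/2 = 6.75 kHz.
4.5 kHz ≤ fs/2 = 6.75 kHz, passes unchanged.
22.5 kHz mod fs = 9 kHz.
9 kHz > fs/2 = 6.75 kHz, folds to fs − 9 kHz = 4.5 kHz.
6.5 kHz ≤ fs/2 = 6.75 kHz, passes unchanged.
57 kHz mod fs = 3 kHz.
3 kHz ≤ fs/2 = 6.75 kHz, appears at 3 kHz.
Distinct values: {3 kHz, 4.5 kHz, 6.5 kHz}.

3 kHz, 4.5 kHz, 6.5 kHz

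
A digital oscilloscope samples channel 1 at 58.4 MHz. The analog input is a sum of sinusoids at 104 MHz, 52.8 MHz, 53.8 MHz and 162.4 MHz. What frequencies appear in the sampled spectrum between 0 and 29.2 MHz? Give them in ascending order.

fs/2 = 29.2 MHz.
104 MHz mod fs = 45.6 MHz.
45.6 MHz > fs/2 = 29.2 MHz, folds to fs − 45.6 MHz = 12.8 MHz.
52.8 MHz > fs/2 = 29.2 MHz, folds to fs − 52.8 MHz = 5.6 MHz.
53.8 MHz > fs/2 = 29.2 MHz, folds to fs − 53.8 MHz = 4.6 MHz.
162.4 MHz mod fs = 45.6 MHz.
45.6 MHz > fs/2 = 29.2 MHz, folds to fs − 45.6 MHz = 12.8 MHz.
Distinct values: {4.6 MHz, 5.6 MHz, 12.8 MHz}.

4.6 MHz, 5.6 MHz, 12.8 MHz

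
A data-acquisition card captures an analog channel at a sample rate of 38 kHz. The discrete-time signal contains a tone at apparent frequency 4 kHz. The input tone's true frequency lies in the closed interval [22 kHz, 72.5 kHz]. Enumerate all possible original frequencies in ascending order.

34 kHz, 42 kHz, 72 kHz

Frequencies that alias to 4 kHz are k·fs ± 4 kHz for integer k ≥ 0.
k=0: 4 kHz.
k=1: 34 kHz, 42 kHz.
k=2: 72 kHz, 80 kHz.
k=3: 110 kHz, 118 kHz.
Within [22 kHz, 72.5 kHz]: 34 kHz, 42 kHz, 72 kHz.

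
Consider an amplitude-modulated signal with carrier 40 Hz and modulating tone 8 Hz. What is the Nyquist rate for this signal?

AM sidebands sit at fc ± fm = 32 Hz and 48 Hz.
Highest-frequency component: 48 Hz.
Nyquist rate = 2 × 48 Hz = 96 Hz.

96 Hz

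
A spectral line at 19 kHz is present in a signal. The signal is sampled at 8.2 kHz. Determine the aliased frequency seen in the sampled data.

2.6 kHz

19 kHz mod fs = 2.6 kHz.
2.6 kHz ≤ fs/2 = 4.1 kHz, appears at 2.6 kHz.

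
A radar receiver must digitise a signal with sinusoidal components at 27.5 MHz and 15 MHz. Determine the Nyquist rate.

Highest-frequency component: 27.5 MHz.
Nyquist rate = 2 × 27.5 MHz = 55 MHz.

55 MHz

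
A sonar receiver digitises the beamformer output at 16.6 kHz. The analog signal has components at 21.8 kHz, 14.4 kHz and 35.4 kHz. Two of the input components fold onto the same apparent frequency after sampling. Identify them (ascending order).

fs/2 = 8.3 kHz.
21.8 kHz mod fs = 5.2 kHz.
5.2 kHz ≤ fs/2 = 8.3 kHz, appears at 5.2 kHz.
14.4 kHz > fs/2 = 8.3 kHz, folds to fs − 14.4 kHz = 2.2 kHz.
35.4 kHz mod fs = 2.2 kHz.
2.2 kHz ≤ fs/2 = 8.3 kHz, appears at 2.2 kHz.
14.4 kHz and 35.4 kHz both map to 2.2 kHz.

14.4 kHz, 35.4 kHz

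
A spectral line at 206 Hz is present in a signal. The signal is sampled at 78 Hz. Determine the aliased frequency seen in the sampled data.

28 Hz

206 Hz mod fs = 50 Hz.
50 Hz > fs/2 = 39 Hz, folds to fs − 50 Hz = 28 Hz.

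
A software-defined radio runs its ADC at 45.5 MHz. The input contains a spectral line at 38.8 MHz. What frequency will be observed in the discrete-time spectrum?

38.8 MHz > fs/2 = 22.75 MHz, folds to fs − 38.8 MHz = 6.7 MHz.

6.7 MHz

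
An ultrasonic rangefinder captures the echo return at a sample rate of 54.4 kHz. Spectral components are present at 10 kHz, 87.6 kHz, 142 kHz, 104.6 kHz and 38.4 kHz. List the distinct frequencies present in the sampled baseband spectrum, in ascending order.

fs/2 = 27.2 kHz.
10 kHz ≤ fs/2 = 27.2 kHz, passes unchanged.
87.6 kHz mod fs = 33.2 kHz.
33.2 kHz > fs/2 = 27.2 kHz, folds to fs − 33.2 kHz = 21.2 kHz.
142 kHz mod fs = 33.2 kHz.
33.2 kHz > fs/2 = 27.2 kHz, folds to fs − 33.2 kHz = 21.2 kHz.
104.6 kHz mod fs = 50.2 kHz.
50.2 kHz > fs/2 = 27.2 kHz, folds to fs − 50.2 kHz = 4.2 kHz.
38.4 kHz > fs/2 = 27.2 kHz, folds to fs − 38.4 kHz = 16 kHz.
Distinct values: {4.2 kHz, 10 kHz, 16 kHz, 21.2 kHz}.

4.2 kHz, 10 kHz, 16 kHz, 21.2 kHz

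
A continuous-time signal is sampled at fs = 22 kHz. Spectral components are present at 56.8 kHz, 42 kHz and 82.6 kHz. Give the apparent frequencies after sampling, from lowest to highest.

fs/2 = 11 kHz.
56.8 kHz mod fs = 12.8 kHz.
12.8 kHz > fs/2 = 11 kHz, folds to fs − 12.8 kHz = 9.2 kHz.
42 kHz mod fs = 20 kHz.
20 kHz > fs/2 = 11 kHz, folds to fs − 20 kHz = 2 kHz.
82.6 kHz mod fs = 16.6 kHz.
16.6 kHz > fs/2 = 11 kHz, folds to fs − 16.6 kHz = 5.4 kHz.
Distinct values: {2 kHz, 5.4 kHz, 9.2 kHz}.

2 kHz, 5.4 kHz, 9.2 kHz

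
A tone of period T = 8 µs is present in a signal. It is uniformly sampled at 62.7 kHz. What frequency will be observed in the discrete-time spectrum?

0.4 kHz

T = 8 µs → f = 1/T = 125 kHz.
125 kHz mod fs = 62.3 kHz.
62.3 kHz > fs/2 = 31.35 kHz, folds to fs − 62.3 kHz = 0.4 kHz.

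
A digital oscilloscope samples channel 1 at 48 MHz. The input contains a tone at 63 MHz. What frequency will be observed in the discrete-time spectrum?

63 MHz mod fs = 15 MHz.
15 MHz ≤ fs/2 = 24 MHz, appears at 15 MHz.

15 MHz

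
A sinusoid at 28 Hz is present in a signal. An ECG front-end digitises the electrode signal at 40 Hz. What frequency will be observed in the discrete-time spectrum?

12 Hz

28 Hz > fs/2 = 20 Hz, folds to fs − 28 Hz = 12 Hz.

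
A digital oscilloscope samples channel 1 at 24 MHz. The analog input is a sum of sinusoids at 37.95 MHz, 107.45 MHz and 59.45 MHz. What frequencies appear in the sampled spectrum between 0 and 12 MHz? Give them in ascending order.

fs/2 = 12 MHz.
37.95 MHz mod fs = 13.95 MHz.
13.95 MHz > fs/2 = 12 MHz, folds to fs − 13.95 MHz = 10.05 MHz.
107.45 MHz mod fs = 11.45 MHz.
11.45 MHz ≤ fs/2 = 12 MHz, appears at 11.45 MHz.
59.45 MHz mod fs = 11.45 MHz.
11.45 MHz ≤ fs/2 = 12 MHz, appears at 11.45 MHz.
Distinct values: {10.05 MHz, 11.45 MHz}.

10.05 MHz, 11.45 MHz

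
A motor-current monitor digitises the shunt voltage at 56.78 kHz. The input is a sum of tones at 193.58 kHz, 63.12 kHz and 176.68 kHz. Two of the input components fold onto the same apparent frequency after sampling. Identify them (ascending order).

63.12 kHz, 176.68 kHz

fs/2 = 28.39 kHz.
193.58 kHz mod fs = 23.24 kHz.
23.24 kHz ≤ fs/2 = 28.39 kHz, appears at 23.24 kHz.
63.12 kHz mod fs = 6.34 kHz.
6.34 kHz ≤ fs/2 = 28.39 kHz, appears at 6.34 kHz.
176.68 kHz mod fs = 6.34 kHz.
6.34 kHz ≤ fs/2 = 28.39 kHz, appears at 6.34 kHz.
63.12 kHz and 176.68 kHz both map to 6.34 kHz.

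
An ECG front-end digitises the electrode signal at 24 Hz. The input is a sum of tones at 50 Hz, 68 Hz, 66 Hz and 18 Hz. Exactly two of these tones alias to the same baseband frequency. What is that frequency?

fs/2 = 12 Hz.
50 Hz mod fs = 2 Hz.
2 Hz ≤ fs/2 = 12 Hz, appears at 2 Hz.
68 Hz mod fs = 20 Hz.
20 Hz > fs/2 = 12 Hz, folds to fs − 20 Hz = 4 Hz.
66 Hz mod fs = 18 Hz.
18 Hz > fs/2 = 12 Hz, folds to fs − 18 Hz = 6 Hz.
18 Hz > fs/2 = 12 Hz, folds to fs − 18 Hz = 6 Hz.
18 Hz and 66 Hz both map to 6 Hz.

6 Hz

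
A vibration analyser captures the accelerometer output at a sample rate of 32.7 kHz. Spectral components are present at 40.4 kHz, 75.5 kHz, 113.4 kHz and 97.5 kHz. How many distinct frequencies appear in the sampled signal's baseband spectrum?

fs/2 = 16.35 kHz.
40.4 kHz mod fs = 7.7 kHz.
7.7 kHz ≤ fs/2 = 16.35 kHz, appears at 7.7 kHz.
75.5 kHz mod fs = 10.1 kHz.
10.1 kHz ≤ fs/2 = 16.35 kHz, appears at 10.1 kHz.
113.4 kHz mod fs = 15.3 kHz.
15.3 kHz ≤ fs/2 = 16.35 kHz, appears at 15.3 kHz.
97.5 kHz mod fs = 32.1 kHz.
32.1 kHz > fs/2 = 16.35 kHz, folds to fs − 32.1 kHz = 0.6 kHz.
Distinct values: {0.6 kHz, 7.7 kHz, 10.1 kHz, 15.3 kHz} → 4.

4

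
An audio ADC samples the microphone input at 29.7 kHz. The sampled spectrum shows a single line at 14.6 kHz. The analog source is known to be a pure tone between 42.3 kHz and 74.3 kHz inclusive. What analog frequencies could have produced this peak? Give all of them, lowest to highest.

Frequencies that alias to 14.6 kHz are k·fs ± 14.6 kHz for integer k ≥ 0.
k=0: 14.6 kHz.
k=1: 15.1 kHz, 44.3 kHz.
k=2: 44.8 kHz, 74 kHz.
k=3: 74.5 kHz, 103.7 kHz.
Within [42.3 kHz, 74.3 kHz]: 44.3 kHz, 44.8 kHz, 74 kHz.

44.3 kHz, 44.8 kHz, 74 kHz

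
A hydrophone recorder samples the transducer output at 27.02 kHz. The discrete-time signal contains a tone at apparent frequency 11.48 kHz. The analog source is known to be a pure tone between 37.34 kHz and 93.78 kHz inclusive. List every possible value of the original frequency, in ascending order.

Frequencies that alias to 11.48 kHz are k·fs ± 11.48 kHz for integer k ≥ 0.
k=0: 11.48 kHz.
k=1: 15.54 kHz, 38.5 kHz.
k=2: 42.56 kHz, 65.52 kHz.
k=3: 69.58 kHz, 92.54 kHz.
k=4: 96.6 kHz, 119.56 kHz.
Within [37.34 kHz, 93.78 kHz]: 38.5 kHz, 42.56 kHz, 65.52 kHz, 69.58 kHz, 92.54 kHz.

38.5 kHz, 42.56 kHz, 65.52 kHz, 69.58 kHz, 92.54 kHz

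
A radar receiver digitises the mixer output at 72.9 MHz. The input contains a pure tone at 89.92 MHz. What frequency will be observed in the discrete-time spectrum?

89.92 MHz mod fs = 17.02 MHz.
17.02 MHz ≤ fs/2 = 36.45 MHz, appears at 17.02 MHz.

17.02 MHz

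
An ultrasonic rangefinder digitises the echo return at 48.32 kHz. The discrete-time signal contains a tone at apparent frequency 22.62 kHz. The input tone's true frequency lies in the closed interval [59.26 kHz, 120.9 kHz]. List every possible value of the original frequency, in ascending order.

70.94 kHz, 74.02 kHz, 119.26 kHz

Frequencies that alias to 22.62 kHz are k·fs ± 22.62 kHz for integer k ≥ 0.
k=0: 22.62 kHz.
k=1: 25.7 kHz, 70.94 kHz.
k=2: 74.02 kHz, 119.26 kHz.
k=3: 122.34 kHz, 167.58 kHz.
Within [59.26 kHz, 120.9 kHz]: 70.94 kHz, 74.02 kHz, 119.26 kHz.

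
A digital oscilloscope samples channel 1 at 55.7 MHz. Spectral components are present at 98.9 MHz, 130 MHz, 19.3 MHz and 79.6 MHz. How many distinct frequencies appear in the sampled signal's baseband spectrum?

fs/2 = 27.85 MHz.
98.9 MHz mod fs = 43.2 MHz.
43.2 MHz > fs/2 = 27.85 MHz, folds to fs − 43.2 MHz = 12.5 MHz.
130 MHz mod fs = 18.6 MHz.
18.6 MHz ≤ fs/2 = 27.85 MHz, appears at 18.6 MHz.
19.3 MHz ≤ fs/2 = 27.85 MHz, passes unchanged.
79.6 MHz mod fs = 23.9 MHz.
23.9 MHz ≤ fs/2 = 27.85 MHz, appears at 23.9 MHz.
Distinct values: {12.5 MHz, 18.6 MHz, 19.3 MHz, 23.9 MHz} → 4.

4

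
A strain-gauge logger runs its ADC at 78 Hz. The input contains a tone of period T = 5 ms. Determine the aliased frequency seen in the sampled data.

34 Hz

T = 5 ms → f = 1/T = 200 Hz.
200 Hz mod fs = 44 Hz.
44 Hz > fs/2 = 39 Hz, folds to fs − 44 Hz = 34 Hz.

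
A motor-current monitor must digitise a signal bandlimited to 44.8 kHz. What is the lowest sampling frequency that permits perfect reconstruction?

Nyquist rate = 2 × 44.8 kHz = 89.6 kHz.

89.6 kHz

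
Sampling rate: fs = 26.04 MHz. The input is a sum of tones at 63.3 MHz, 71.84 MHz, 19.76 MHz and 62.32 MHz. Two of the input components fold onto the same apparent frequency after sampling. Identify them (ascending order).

19.76 MHz, 71.84 MHz

fs/2 = 13.02 MHz.
63.3 MHz mod fs = 11.22 MHz.
11.22 MHz ≤ fs/2 = 13.02 MHz, appears at 11.22 MHz.
71.84 MHz mod fs = 19.76 MHz.
19.76 MHz > fs/2 = 13.02 MHz, folds to fs − 19.76 MHz = 6.28 MHz.
19.76 MHz > fs/2 = 13.02 MHz, folds to fs − 19.76 MHz = 6.28 MHz.
62.32 MHz mod fs = 10.24 MHz.
10.24 MHz ≤ fs/2 = 13.02 MHz, appears at 10.24 MHz.
19.76 MHz and 71.84 MHz both map to 6.28 MHz.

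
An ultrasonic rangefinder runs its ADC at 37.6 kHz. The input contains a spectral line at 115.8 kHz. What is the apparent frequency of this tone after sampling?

115.8 kHz mod fs = 3 kHz.
3 kHz ≤ fs/2 = 18.8 kHz, appears at 3 kHz.

3 kHz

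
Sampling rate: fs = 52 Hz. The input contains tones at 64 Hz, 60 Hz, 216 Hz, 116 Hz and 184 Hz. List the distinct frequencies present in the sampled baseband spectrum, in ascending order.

8 Hz, 12 Hz, 24 Hz

fs/2 = 26 Hz.
64 Hz mod fs = 12 Hz.
12 Hz ≤ fs/2 = 26 Hz, appears at 12 Hz.
60 Hz mod fs = 8 Hz.
8 Hz ≤ fs/2 = 26 Hz, appears at 8 Hz.
216 Hz mod fs = 8 Hz.
8 Hz ≤ fs/2 = 26 Hz, appears at 8 Hz.
116 Hz mod fs = 12 Hz.
12 Hz ≤ fs/2 = 26 Hz, appears at 12 Hz.
184 Hz mod fs = 28 Hz.
28 Hz > fs/2 = 26 Hz, folds to fs − 28 Hz = 24 Hz.
Distinct values: {8 Hz, 12 Hz, 24 Hz}.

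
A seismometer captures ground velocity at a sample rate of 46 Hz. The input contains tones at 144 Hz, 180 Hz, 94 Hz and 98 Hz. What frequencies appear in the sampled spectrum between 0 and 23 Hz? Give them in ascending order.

2 Hz, 4 Hz, 6 Hz

fs/2 = 23 Hz.
144 Hz mod fs = 6 Hz.
6 Hz ≤ fs/2 = 23 Hz, appears at 6 Hz.
180 Hz mod fs = 42 Hz.
42 Hz > fs/2 = 23 Hz, folds to fs − 42 Hz = 4 Hz.
94 Hz mod fs = 2 Hz.
2 Hz ≤ fs/2 = 23 Hz, appears at 2 Hz.
98 Hz mod fs = 6 Hz.
6 Hz ≤ fs/2 = 23 Hz, appears at 6 Hz.
Distinct values: {2 Hz, 4 Hz, 6 Hz}.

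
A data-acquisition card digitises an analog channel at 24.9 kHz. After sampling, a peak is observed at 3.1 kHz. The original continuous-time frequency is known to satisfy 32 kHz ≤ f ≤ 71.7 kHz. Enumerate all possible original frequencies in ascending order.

46.7 kHz, 52.9 kHz, 71.6 kHz

Frequencies that alias to 3.1 kHz are k·fs ± 3.1 kHz for integer k ≥ 0.
k=0: 3.1 kHz.
k=1: 21.8 kHz, 28 kHz.
k=2: 46.7 kHz, 52.9 kHz.
k=3: 71.6 kHz, 77.8 kHz.
k=4: 96.5 kHz, 102.7 kHz.
Within [32 kHz, 71.7 kHz]: 46.7 kHz, 52.9 kHz, 71.6 kHz.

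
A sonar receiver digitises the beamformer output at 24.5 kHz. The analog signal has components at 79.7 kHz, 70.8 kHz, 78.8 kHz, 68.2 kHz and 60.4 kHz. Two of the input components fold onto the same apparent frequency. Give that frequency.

fs/2 = 12.25 kHz.
79.7 kHz mod fs = 6.2 kHz.
6.2 kHz ≤ fs/2 = 12.25 kHz, appears at 6.2 kHz.
70.8 kHz mod fs = 21.8 kHz.
21.8 kHz > fs/2 = 12.25 kHz, folds to fs − 21.8 kHz = 2.7 kHz.
78.8 kHz mod fs = 5.3 kHz.
5.3 kHz ≤ fs/2 = 12.25 kHz, appears at 5.3 kHz.
68.2 kHz mod fs = 19.2 kHz.
19.2 kHz > fs/2 = 12.25 kHz, folds to fs − 19.2 kHz = 5.3 kHz.
60.4 kHz mod fs = 11.4 kHz.
11.4 kHz ≤ fs/2 = 12.25 kHz, appears at 11.4 kHz.
68.2 kHz and 78.8 kHz both map to 5.3 kHz.

5.3 kHz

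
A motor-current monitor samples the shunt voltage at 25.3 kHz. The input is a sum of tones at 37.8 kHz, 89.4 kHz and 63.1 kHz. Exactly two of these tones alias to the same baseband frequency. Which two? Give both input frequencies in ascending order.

fs/2 = 12.65 kHz.
37.8 kHz mod fs = 12.5 kHz.
12.5 kHz ≤ fs/2 = 12.65 kHz, appears at 12.5 kHz.
89.4 kHz mod fs = 13.5 kHz.
13.5 kHz > fs/2 = 12.65 kHz, folds to fs − 13.5 kHz = 11.8 kHz.
63.1 kHz mod fs = 12.5 kHz.
12.5 kHz ≤ fs/2 = 12.65 kHz, appears at 12.5 kHz.
37.8 kHz and 63.1 kHz both map to 12.5 kHz.

37.8 kHz, 63.1 kHz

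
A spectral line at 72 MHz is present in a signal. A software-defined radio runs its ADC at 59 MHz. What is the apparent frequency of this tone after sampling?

72 MHz mod fs = 13 MHz.
13 MHz ≤ fs/2 = 29.5 MHz, appears at 13 MHz.

13 MHz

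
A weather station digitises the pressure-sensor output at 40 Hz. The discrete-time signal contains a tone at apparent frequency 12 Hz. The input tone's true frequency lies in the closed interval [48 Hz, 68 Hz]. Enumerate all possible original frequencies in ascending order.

Frequencies that alias to 12 Hz are k·fs ± 12 Hz for integer k ≥ 0.
k=0: 12 Hz.
k=1: 28 Hz, 52 Hz.
k=2: 68 Hz, 92 Hz.
k=3: 108 Hz, 132 Hz.
Within [48 Hz, 68 Hz]: 52 Hz, 68 Hz.

52 Hz, 68 Hz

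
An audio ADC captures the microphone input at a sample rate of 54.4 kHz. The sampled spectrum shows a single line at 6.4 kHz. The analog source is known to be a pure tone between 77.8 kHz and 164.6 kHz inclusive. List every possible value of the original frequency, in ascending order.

Frequencies that alias to 6.4 kHz are k·fs ± 6.4 kHz for integer k ≥ 0.
k=0: 6.4 kHz.
k=1: 48 kHz, 60.8 kHz.
k=2: 102.4 kHz, 115.2 kHz.
k=3: 156.8 kHz, 169.6 kHz.
k=4: 211.2 kHz, 224 kHz.
Within [77.8 kHz, 164.6 kHz]: 102.4 kHz, 115.2 kHz, 156.8 kHz.

102.4 kHz, 115.2 kHz, 156.8 kHz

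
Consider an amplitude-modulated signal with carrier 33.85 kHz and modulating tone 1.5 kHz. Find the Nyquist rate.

70.7 kHz

AM sidebands sit at fc ± fm = 32.35 kHz and 35.35 kHz.
Highest-frequency component: 35.35 kHz.
Nyquist rate = 2 × 35.35 kHz = 70.7 kHz.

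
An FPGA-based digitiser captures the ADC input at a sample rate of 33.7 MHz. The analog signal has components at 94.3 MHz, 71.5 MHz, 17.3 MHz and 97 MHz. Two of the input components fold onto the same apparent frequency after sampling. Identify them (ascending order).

71.5 MHz, 97 MHz

fs/2 = 16.85 MHz.
94.3 MHz mod fs = 26.9 MHz.
26.9 MHz > fs/2 = 16.85 MHz, folds to fs − 26.9 MHz = 6.8 MHz.
71.5 MHz mod fs = 4.1 MHz.
4.1 MHz ≤ fs/2 = 16.85 MHz, appears at 4.1 MHz.
17.3 MHz > fs/2 = 16.85 MHz, folds to fs − 17.3 MHz = 16.4 MHz.
97 MHz mod fs = 29.6 MHz.
29.6 MHz > fs/2 = 16.85 MHz, folds to fs − 29.6 MHz = 4.1 MHz.
71.5 MHz and 97 MHz both map to 4.1 MHz.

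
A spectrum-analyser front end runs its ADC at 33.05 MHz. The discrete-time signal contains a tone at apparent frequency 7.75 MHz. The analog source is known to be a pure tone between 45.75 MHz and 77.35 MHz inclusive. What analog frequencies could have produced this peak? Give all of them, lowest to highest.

Frequencies that alias to 7.75 MHz are k·fs ± 7.75 MHz for integer k ≥ 0.
k=0: 7.75 MHz.
k=1: 25.3 MHz, 40.8 MHz.
k=2: 58.35 MHz, 73.85 MHz.
k=3: 91.4 MHz, 106.9 MHz.
Within [45.75 MHz, 77.35 MHz]: 58.35 MHz, 73.85 MHz.

58.35 MHz, 73.85 MHz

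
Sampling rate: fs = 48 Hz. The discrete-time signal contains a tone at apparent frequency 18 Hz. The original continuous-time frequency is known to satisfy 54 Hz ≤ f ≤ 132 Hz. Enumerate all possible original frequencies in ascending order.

Frequencies that alias to 18 Hz are k·fs ± 18 Hz for integer k ≥ 0.
k=0: 18 Hz.
k=1: 30 Hz, 66 Hz.
k=2: 78 Hz, 114 Hz.
k=3: 126 Hz, 162 Hz.
k=4: 174 Hz, 210 Hz.
Within [54 Hz, 132 Hz]: 66 Hz, 78 Hz, 114 Hz, 126 Hz.

66 Hz, 78 Hz, 114 Hz, 126 Hz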